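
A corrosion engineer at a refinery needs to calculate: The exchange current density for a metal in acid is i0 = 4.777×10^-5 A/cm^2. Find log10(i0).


i0 = 4.777×10^-5 A/cm^2
log10(i0) = -4.321

-4.321


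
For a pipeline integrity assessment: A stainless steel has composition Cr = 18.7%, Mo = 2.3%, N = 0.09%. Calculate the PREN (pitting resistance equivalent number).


Apply the PREN formula: PREN = Cr + 3.3*Mo + 16*N
PREN = 18.7 + 3.3*2.3 + 16*0.09
PREN = 18.7 + 7.59 + 1.44 = 27.73

27.73


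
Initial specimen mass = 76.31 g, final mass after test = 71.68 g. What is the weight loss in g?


Weight loss = initial − final
WL = 76.31 − 71.68 = 4.63 g

4.63 g


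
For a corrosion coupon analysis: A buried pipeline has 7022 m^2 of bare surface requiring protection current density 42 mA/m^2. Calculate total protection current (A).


I = area * current density, then convert mA → A (÷1000)
I = 7022 * 42 / 1000 = 294.92 A

294.92 A


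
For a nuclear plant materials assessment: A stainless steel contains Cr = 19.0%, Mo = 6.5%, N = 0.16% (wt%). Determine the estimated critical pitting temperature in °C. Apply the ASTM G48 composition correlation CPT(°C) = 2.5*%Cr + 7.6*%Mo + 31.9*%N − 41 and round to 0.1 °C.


Apply the ASTM G48 empirical CPT estimate: CPT(°C) = 2.5*%Cr + 7.6*%Mo + 31.9*%N − 41
2.5*19.0 = 47.5; 7.6*6.5 = 49.4; 31.9*0.16 = 5.104
CPT = 47.5 + 49.4 + 5.104 − 41 = 61.004 °C
Rounded to 0.1 °C: CPT ≈ 61.0 °C

61.0 °C


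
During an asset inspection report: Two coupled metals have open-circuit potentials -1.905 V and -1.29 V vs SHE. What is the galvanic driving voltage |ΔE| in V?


Driving voltage is the absolute potential difference.
|ΔE| = |-1.905 − (-1.29)| = 0.615 V

0.615 V


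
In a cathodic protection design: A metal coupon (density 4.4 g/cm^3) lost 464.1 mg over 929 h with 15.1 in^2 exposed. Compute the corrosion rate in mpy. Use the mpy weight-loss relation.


Apply the mpy weight-loss relation: CR = 534 * W / (D * A * T)
Numerator: 534 * 464.1 = 247829.4
Denominator: 4.4 * 15.1 * 929 = 61722.76
CR = 247829.4 / 61722.76 = 4.015 mpy

4.015 mpy


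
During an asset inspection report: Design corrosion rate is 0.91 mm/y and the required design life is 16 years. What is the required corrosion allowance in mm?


Corrosion allowance = CR × design life
CA = 0.91 * 16 = 14.56 mm

14.56 mm


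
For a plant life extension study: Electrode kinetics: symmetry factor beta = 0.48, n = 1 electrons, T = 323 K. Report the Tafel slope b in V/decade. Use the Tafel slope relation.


Apply the Tafel slope relation: b = 2.303*R*T/(beta*n*F)
Numerator: 2.303 * 8.314 * 323 = 6184.53
Denominator: 0.48 * 1 * 96485 = 46312.8
b = 6184.53 / 46312.8 = 0.134 V/decade

0.134 V/decade


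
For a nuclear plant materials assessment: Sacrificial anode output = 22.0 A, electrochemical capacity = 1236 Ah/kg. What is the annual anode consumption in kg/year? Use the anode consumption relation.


Annual consumption = current * hours per year / capacity
Rate = 22.0 * 8760 / 1236 = 155.9 kg/year

155.9 kg/year


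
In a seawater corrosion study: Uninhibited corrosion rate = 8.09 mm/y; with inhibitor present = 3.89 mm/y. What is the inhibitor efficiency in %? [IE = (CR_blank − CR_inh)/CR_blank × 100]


Apply the inhibitor-efficiency definition: IE = (CR_blank − CR_inh)/CR_blank × 100
IE = (8.09 − 3.89) / 8.09 × 100
IE = 4.2 / 8.09 × 100 = 51.9 %

51.9 %


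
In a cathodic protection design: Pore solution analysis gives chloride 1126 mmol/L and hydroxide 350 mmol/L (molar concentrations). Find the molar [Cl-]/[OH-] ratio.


Threshold parameter = [Cl-] / [OH-] (molar basis; both in mmol/L, so units cancel)
Ratio = 1126 / 350 = 3.22

3.22


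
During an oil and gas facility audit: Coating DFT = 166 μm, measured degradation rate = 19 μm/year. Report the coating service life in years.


Service life = thickness / degradation rate
Life = 166 / 19 = 8.7 years

8.7 years


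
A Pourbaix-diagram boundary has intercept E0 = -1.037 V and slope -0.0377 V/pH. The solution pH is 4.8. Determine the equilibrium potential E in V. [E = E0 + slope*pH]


Apply the Pourbaix line equation: E = E0 + slope*pH
E = -1.037 + (-0.0377)*4.8 = -1.037 + (-0.18096) = -1.21796 V
Rounded to 4 decimal places: E = -1.2180 V

-1.2180 V


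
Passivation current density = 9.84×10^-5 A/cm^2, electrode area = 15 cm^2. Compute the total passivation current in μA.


I = i_pass * A, then convert A → μA (×10^6)
I = 9.84×10^-5 * 15 * 10^6 = 1476.0 μA

1476.0 μA


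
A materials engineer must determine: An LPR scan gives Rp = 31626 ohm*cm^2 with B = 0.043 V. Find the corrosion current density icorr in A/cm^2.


Apply the Stern-Geary relation: icorr = B / Rp
icorr = 0.043 / 31626 = 1.36×10^-6 A/cm^2

1.36×10^-6 A/cm^2


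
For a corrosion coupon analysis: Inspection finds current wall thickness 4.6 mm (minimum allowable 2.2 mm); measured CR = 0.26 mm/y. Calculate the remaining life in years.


Apply the remaining-life relation: RL = (t_current − t_min) / CR
RL = (4.6 − 2.2) / 0.26 = 2.4 / 0.26 = 9.2 years

9.2 years


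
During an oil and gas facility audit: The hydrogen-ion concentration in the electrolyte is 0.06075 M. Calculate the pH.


pH = −log10[H+]
pH = −log10(0.06075) = 1.22

1.22


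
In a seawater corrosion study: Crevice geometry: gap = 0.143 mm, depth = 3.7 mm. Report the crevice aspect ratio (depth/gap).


Aspect ratio = depth / gap
Ratio = 3.7 / 0.143 = 25.9

25.9


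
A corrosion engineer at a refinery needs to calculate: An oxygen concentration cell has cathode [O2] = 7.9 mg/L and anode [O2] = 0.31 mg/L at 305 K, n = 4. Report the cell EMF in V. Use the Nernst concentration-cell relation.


Apply the Nernst concentration-cell relation: E = (RT/nF)*ln(C_cathode/C_anode)
RT/nF = 8.314*305/(4*96485) = 0.00657037 V
ln(7.9/0.31) = 3.23805
E = 0.00657037 * 3.23805 = 0.02128 V

0.02128 V


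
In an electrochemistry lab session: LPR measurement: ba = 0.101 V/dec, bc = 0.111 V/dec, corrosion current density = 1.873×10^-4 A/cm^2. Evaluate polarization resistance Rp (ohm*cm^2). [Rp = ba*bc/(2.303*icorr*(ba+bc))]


Apply the Stern-Geary equation: Rp = ba*bc / (2.303*icorr*(ba+bc))
ba*bc = 0.101*0.111 = 0.011211
ba+bc = 0.212; 2.303*icorr*(ba+bc) = 2.303*1.873×10^-4*0.212 = 9.1446603×10^-5
Rp = 0.011211 / 9.1446603×10^-5 = 122.6 ohm*cm^2

122.6 ohm*cm^2


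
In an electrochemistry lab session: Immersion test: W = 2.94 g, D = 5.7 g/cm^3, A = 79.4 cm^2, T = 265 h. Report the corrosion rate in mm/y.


Apply the mm/y weight-loss relation: CR = 87600 * W / (D * A * T)
Numerator: 87600 * 2.94 = 257544.0
Denominator: 5.7 * 79.4 * 265 = 119933.7
CR = 257544.0 / 119933.7 = 2.147386 mm/y

2.147386 mm/y


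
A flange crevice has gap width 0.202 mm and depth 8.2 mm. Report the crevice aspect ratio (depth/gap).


Aspect ratio = depth / gap
Ratio = 8.2 / 0.202 = 40.6

40.6


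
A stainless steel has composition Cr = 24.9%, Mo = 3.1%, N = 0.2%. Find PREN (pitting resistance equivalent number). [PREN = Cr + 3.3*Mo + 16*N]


Apply the PREN formula: PREN = Cr + 3.3*Mo + 16*N
PREN = 24.9 + 3.3*3.1 + 16*0.2
PREN = 24.9 + 10.23 + 3.2 = 38.33

38.33


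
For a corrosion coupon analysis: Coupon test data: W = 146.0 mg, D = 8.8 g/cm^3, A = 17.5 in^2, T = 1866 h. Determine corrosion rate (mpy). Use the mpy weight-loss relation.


Apply the mpy weight-loss relation: CR = 534 * W / (D * A * T)
Numerator: 534 * 146.0 = 77964.0
Denominator: 8.8 * 17.5 * 1866 = 287364.0
CR = 77964.0 / 287364.0 = 0.27131 mpy

0.27131 mpy


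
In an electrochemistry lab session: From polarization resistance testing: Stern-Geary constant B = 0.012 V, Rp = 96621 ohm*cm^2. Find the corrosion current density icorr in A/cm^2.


Apply the Stern-Geary relation: icorr = B / Rp
icorr = 0.012 / 96621 = 1.242×10^-7 A/cm^2

1.242×10^-7 A/cm^2


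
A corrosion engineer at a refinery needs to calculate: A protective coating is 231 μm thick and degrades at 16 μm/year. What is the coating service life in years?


Service life = thickness / degradation rate
Life = 231 / 16 = 14.4 years

14.4 years


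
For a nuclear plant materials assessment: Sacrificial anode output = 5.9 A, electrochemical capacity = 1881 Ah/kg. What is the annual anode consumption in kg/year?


Annual consumption = current * hours per year / capacity
Rate = 5.9 * 8760 / 1881 = 27.5 kg/year

27.5 kg/year


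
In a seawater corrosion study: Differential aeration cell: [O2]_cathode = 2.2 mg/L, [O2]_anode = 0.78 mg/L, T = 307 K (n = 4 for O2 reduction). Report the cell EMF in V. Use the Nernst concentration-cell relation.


Apply the Nernst concentration-cell relation: E = (RT/nF)*ln(C_cathode/C_anode)
RT/nF = 8.314*307/(4*96485) = 0.00661346 V
ln(2.2/0.78) = 1.03692
E = 0.00661346 * 1.03692 = 0.00686 V

0.00686 V


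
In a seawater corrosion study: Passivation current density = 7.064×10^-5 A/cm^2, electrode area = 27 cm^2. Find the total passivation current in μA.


I = i_pass * A, then convert A → μA (×10^6)
I = 7.064×10^-5 * 27 * 10^6 = 1907.28 μA

1907.28 μA


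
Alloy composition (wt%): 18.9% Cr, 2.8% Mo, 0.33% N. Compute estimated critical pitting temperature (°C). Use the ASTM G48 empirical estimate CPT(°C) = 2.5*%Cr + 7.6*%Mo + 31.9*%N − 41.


Apply the ASTM G48 empirical CPT estimate: CPT(°C) = 2.5*%Cr + 7.6*%Mo + 31.9*%N − 41
2.5*18.9 = 47.25; 7.6*2.8 = 21.28; 31.9*0.33 = 10.527
CPT = 47.25 + 21.28 + 10.527 − 41 = 38.057 °C
Rounded to 0.1 °C: CPT ≈ 38.1 °C

38.1 °C


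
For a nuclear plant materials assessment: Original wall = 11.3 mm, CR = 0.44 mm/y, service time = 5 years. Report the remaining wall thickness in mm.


Remaining wall = original − CR × time
t = 11.3 − 0.44*5 = 11.3 − 2.2 = 9.1 mm

9.1 mm


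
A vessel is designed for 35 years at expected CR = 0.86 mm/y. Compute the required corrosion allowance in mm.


Corrosion allowance = CR × design life
CA = 0.86 * 35 = 30.1 mm

30.1 mm


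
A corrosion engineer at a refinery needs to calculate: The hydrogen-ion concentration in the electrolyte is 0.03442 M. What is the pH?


pH = −log10[H+]
pH = −log10(0.03442) = 1.46

1.46


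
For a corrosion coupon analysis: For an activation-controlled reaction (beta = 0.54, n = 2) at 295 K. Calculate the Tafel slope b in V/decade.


Apply the Tafel slope relation: b = 2.303*R*T/(beta*n*F)
Numerator: 2.303 * 8.314 * 295 = 5648.41
Denominator: 0.54 * 2 * 96485 = 104203.8
b = 5648.41 / 104203.8 = 0.0542 V/decade

0.0542 V/decade


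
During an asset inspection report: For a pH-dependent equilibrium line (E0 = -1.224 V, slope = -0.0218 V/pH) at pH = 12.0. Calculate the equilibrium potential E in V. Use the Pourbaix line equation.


Apply the Pourbaix line equation: E = E0 + slope*pH
E = -1.224 + (-0.0218)*12.0 = -1.224 + (-0.2616) = -1.4856 V
Rounded to 4 decimal places: E = -1.4856 V

-1.4856 V


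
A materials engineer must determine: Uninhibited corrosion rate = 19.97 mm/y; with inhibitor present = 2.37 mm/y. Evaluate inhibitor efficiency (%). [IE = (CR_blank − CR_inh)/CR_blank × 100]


Apply the inhibitor-efficiency definition: IE = (CR_blank − CR_inh)/CR_blank × 100
IE = (19.97 − 2.37) / 19.97 × 100
IE = 17.6 / 19.97 × 100 = 88.1 %

88.1 %


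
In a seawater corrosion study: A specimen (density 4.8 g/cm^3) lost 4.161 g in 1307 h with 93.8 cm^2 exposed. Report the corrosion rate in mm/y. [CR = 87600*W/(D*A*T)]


Apply the mm/y weight-loss relation: CR = 87600 * W / (D * A * T)
Numerator: 87600 * 4.161 = 364503.6
Denominator: 4.8 * 93.8 * 1307 = 588463.68
CR = 364503.6 / 588463.68 = 0.6194 mm/y

0.6194 mm/y


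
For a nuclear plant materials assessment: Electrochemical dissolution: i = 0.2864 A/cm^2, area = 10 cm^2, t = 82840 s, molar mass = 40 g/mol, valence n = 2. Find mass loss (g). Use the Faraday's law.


Apply Faraday's law: m = i*A*t*M / (n*F)
Total charge passed Q = i*A*t = 0.2864*10*82840 = 237253.76 C
m = Q*M/(n*F) = 237253.76*40/(2*96485) = 49.1794 g

49.1794 g


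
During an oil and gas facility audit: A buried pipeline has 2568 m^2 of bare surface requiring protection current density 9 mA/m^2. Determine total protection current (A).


I = area * current density, then convert mA → A (÷1000)
I = 2568 * 9 / 1000 = 23.11 A

23.11 A


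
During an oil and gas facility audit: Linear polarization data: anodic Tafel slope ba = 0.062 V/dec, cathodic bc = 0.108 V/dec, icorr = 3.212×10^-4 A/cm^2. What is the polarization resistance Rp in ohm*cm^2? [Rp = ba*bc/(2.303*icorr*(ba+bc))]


Apply the Stern-Geary equation: Rp = ba*bc / (2.303*icorr*(ba+bc))
ba*bc = 0.062*0.108 = 0.006696
ba+bc = 0.17; 2.303*icorr*(ba+bc) = 2.303*3.212×10^-4*0.17 = 1.2575301×10^-4
Rp = 0.006696 / 1.2575301×10^-4 = 53.25 ohm*cm^2

53.25 ohm*cm^2


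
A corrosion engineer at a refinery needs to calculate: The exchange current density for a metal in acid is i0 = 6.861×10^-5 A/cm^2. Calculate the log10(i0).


i0 = 6.861×10^-5 A/cm^2
log10(i0) = -4.164

-4.164


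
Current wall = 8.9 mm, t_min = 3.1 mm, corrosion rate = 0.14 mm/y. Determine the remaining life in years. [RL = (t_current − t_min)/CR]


Apply the remaining-life relation: RL = (t_current − t_min) / CR
RL = (8.9 − 3.1) / 0.14 = 5.8 / 0.14 = 41.4 years

41.4 years


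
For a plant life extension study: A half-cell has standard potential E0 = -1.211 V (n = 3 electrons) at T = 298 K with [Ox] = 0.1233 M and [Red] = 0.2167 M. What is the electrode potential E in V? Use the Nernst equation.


Apply the Nernst equation: E = E0 + (RT/nF)*ln([Ox]/[Red])
Step 1: RT/nF = 8.314*298/(3*96485) = 0.00855944 V
Step 2: [Ox]/[Red] = 0.1233/0.2167 = 0.568989
Step 3: ln(0.568989) = -0.563894
Step 4: correction = 0.00855944 * -0.563894 = -0.0048 V
E = -1.211 + -0.0048 = -1.2158 V

-1.2158 V


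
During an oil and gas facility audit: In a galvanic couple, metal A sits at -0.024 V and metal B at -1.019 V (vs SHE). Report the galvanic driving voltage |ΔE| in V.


Driving voltage is the absolute potential difference.
|ΔE| = |-0.024 − (-1.019)| = 0.995 V

0.995 V


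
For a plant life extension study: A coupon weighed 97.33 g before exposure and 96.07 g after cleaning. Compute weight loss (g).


Weight loss = initial − final
WL = 97.33 − 96.07 = 1.26 g

1.26 g


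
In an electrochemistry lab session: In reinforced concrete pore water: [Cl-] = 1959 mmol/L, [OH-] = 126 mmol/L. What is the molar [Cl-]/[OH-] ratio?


Threshold parameter = [Cl-] / [OH-] (molar basis; both in mmol/L, so units cancel)
Ratio = 1959 / 126 = 15.55

15.55


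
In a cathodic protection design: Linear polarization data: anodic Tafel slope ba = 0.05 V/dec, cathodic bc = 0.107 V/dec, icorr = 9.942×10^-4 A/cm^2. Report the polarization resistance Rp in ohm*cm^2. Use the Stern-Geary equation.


Apply the Stern-Geary equation: Rp = ba*bc / (2.303*icorr*(ba+bc))
ba*bc = 0.05*0.107 = 0.00535
ba+bc = 0.157; 2.303*icorr*(ba+bc) = 2.303*9.942×10^-4*0.157 = 3.5947389×10^-4
Rp = 0.00535 / 3.5947389×10^-4 = 14.9 ohm*cm^2

14.9 ohm*cm^2


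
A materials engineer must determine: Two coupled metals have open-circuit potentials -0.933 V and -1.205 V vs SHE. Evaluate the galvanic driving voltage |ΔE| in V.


Driving voltage is the absolute potential difference.
|ΔE| = |-0.933 − (-1.205)| = 0.272 V

0.272 V


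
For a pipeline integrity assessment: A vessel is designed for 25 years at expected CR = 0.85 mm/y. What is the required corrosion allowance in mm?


Corrosion allowance = CR × design life
CA = 0.85 * 25 = 21.25 mm

21.25 mm


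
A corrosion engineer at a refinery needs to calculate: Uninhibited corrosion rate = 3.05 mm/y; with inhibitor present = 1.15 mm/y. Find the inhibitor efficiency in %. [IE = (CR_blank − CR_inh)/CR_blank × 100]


Apply the inhibitor-efficiency definition: IE = (CR_blank − CR_inh)/CR_blank × 100
IE = (3.05 − 1.15) / 3.05 × 100
IE = 1.9 / 3.05 × 100 = 62.3 %

62.3 %


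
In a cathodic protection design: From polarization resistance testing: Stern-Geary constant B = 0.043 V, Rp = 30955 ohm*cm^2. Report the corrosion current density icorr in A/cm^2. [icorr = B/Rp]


Apply the Stern-Geary relation: icorr = B / Rp
icorr = 0.043 / 30955 = 1.389×10^-6 A/cm^2

1.389×10^-6 A/cm^2


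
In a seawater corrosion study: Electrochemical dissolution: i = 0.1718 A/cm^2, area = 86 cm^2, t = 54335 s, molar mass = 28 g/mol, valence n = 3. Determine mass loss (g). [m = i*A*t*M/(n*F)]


Apply Faraday's law: m = i*A*t*M / (n*F)
Total charge passed Q = i*A*t = 0.1718*86*54335 = 802788.758 C
m = Q*M/(n*F) = 802788.758*28/(3*96485) = 77.65658 g

77.65658 g


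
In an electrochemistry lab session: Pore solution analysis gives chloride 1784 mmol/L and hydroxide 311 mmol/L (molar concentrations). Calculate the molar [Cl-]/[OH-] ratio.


Threshold parameter = [Cl-] / [OH-] (molar basis; both in mmol/L, so units cancel)
Ratio = 1784 / 311 = 5.74

5.74


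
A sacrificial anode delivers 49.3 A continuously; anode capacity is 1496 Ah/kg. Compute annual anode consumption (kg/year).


Annual consumption = current * hours per year / capacity
Rate = 49.3 * 8760 / 1496 = 288.7 kg/year

288.7 kg/year


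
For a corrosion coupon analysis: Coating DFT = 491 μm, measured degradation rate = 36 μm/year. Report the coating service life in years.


Service life = thickness / degradation rate
Life = 491 / 36 = 13.6 years

13.6 years


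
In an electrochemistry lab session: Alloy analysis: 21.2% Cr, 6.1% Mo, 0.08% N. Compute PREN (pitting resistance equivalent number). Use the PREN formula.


Apply the PREN formula: PREN = Cr + 3.3*Mo + 16*N
PREN = 21.2 + 3.3*6.1 + 16*0.08
PREN = 21.2 + 20.13 + 1.28 = 42.61

42.61


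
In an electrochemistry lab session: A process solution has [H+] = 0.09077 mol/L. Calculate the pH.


pH = −log10[H+]
pH = −log10(0.09077) = 1.04

1.04


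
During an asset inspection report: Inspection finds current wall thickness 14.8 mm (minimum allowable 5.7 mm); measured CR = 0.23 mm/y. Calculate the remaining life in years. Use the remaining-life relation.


Apply the remaining-life relation: RL = (t_current − t_min) / CR
RL = (14.8 − 5.7) / 0.23 = 9.1 / 0.23 = 39.6 years

39.6 years


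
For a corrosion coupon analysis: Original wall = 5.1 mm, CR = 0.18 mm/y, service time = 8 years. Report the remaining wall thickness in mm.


Remaining wall = original − CR × time
t = 5.1 − 0.18*8 = 5.1 − 1.44 = 3.66 mm

3.66 mm


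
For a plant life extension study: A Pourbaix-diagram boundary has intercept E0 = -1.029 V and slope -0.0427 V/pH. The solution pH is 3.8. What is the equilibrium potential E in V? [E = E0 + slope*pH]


Apply the Pourbaix line equation: E = E0 + slope*pH
E = -1.029 + (-0.0427)*3.8 = -1.029 + (-0.16226) = -1.19126 V
Rounded to 3 decimal places: E = -1.191 V

-1.191 V


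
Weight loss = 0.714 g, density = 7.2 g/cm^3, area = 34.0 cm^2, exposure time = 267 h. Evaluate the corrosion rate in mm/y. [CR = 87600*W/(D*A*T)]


Apply the mm/y weight-loss relation: CR = 87600 * W / (D * A * T)
Numerator: 87600 * 0.714 = 62546.4
Denominator: 7.2 * 34.0 * 267 = 65361.6
CR = 62546.4 / 65361.6 = 0.95693 mm/y

0.95693 mm/y


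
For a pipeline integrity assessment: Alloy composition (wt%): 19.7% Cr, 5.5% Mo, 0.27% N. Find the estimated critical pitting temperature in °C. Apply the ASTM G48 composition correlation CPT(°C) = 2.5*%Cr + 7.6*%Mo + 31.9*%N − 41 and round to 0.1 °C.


Apply the ASTM G48 empirical CPT estimate: CPT(°C) = 2.5*%Cr + 7.6*%Mo + 31.9*%N − 41
2.5*19.7 = 49.25; 7.6*5.5 = 41.8; 31.9*0.27 = 8.613
CPT = 49.25 + 41.8 + 8.613 − 41 = 58.663 °C
Rounded to 0.1 °C: CPT ≈ 58.7 °C

58.7 °C


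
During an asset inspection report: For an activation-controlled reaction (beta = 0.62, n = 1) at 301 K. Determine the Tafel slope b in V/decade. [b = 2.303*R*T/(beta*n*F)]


Apply the Tafel slope relation: b = 2.303*R*T/(beta*n*F)
Numerator: 2.303 * 8.314 * 301 = 5763.29
Denominator: 0.62 * 1 * 96485 = 59820.7
b = 5763.29 / 59820.7 = 0.0963 V/decade

0.0963 V/decade


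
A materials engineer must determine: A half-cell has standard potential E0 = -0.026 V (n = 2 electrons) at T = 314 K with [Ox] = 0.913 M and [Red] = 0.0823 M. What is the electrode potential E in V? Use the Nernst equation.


Apply the Nernst equation: E = E0 + (RT/nF)*ln([Ox]/[Red])
Step 1: RT/nF = 8.314*314/(2*96485) = 0.01352851 V
Step 2: [Ox]/[Red] = 0.913/0.0823 = 11.09356
Step 3: ln(11.09356) = 2.406365
Step 4: correction = 0.01352851 * 2.406365 = 0.0326 V
E = -0.026 + 0.0326 = 0.0066 V

0.0066 V


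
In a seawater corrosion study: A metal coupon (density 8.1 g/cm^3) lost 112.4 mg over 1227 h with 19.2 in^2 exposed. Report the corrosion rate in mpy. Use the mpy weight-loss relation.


Apply the mpy weight-loss relation: CR = 534 * W / (D * A * T)
Numerator: 534 * 112.4 = 60021.6
Denominator: 8.1 * 19.2 * 1227 = 190823.04
CR = 60021.6 / 190823.04 = 0.3145 mpy

0.3145 mpy


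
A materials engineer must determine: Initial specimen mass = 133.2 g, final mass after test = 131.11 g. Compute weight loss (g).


Weight loss = initial − final
WL = 133.2 − 131.11 = 2.09 g

2.09 g


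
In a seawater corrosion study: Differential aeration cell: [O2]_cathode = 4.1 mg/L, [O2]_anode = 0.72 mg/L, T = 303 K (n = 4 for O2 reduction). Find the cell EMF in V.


Apply the Nernst concentration-cell relation: E = (RT/nF)*ln(C_cathode/C_anode)
RT/nF = 8.314*303/(4*96485) = 0.00652729 V
ln(4.1/0.72) = 1.73949
E = 0.00652729 * 1.73949 = 0.01135 V

0.01135 V


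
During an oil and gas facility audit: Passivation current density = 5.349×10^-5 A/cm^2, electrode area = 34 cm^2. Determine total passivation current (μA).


I = i_pass * A, then convert A → μA (×10^6)
I = 5.349×10^-5 * 34 * 10^6 = 1818.66 μA

1818.66 μA


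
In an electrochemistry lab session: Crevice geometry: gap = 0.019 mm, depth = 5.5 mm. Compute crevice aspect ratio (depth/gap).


Aspect ratio = depth / gap
Ratio = 5.5 / 0.019 = 289.5

289.5


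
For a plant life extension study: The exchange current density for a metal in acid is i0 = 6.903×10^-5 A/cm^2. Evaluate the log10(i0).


i0 = 6.903×10^-5 A/cm^2
log10(i0) = -4.161

-4.161


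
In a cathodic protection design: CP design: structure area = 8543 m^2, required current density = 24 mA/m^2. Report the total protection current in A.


I = area * current density, then convert mA → A (÷1000)
I = 8543 * 24 / 1000 = 205.03 A

205.03 A


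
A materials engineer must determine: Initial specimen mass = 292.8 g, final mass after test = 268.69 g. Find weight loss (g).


Weight loss = initial − final
WL = 292.8 − 268.69 = 24.11 g

24.11 g


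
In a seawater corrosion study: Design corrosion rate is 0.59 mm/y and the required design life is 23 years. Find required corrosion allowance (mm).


Corrosion allowance = CR × design life
CA = 0.59 * 23 = 13.57 mm

13.57 mm


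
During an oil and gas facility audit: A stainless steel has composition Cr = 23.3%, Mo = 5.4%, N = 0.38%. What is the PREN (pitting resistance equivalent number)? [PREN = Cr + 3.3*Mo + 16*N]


Apply the PREN formula: PREN = Cr + 3.3*Mo + 16*N
PREN = 23.3 + 3.3*5.4 + 16*0.38
PREN = 23.3 + 17.82 + 6.08 = 47.2

47.2


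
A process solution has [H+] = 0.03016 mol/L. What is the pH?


pH = −log10[H+]
pH = −log10(0.03016) = 1.52

1.52


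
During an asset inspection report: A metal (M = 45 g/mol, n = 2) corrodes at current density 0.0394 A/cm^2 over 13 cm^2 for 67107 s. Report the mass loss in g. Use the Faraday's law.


Apply Faraday's law: m = i*A*t*M / (n*F)
Total charge passed Q = i*A*t = 0.0394*13*67107 = 34372.2054 C
m = Q*M/(n*F) = 34372.2054*45/(2*96485) = 8.01549 g

8.01549 g


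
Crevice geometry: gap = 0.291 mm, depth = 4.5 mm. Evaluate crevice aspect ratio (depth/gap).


Aspect ratio = depth / gap
Ratio = 4.5 / 0.291 = 15.5

15.5


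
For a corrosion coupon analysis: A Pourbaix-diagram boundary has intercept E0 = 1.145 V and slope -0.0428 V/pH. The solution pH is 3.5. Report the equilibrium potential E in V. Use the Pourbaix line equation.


Apply the Pourbaix line equation: E = E0 + slope*pH
E = 1.145 + (-0.0428)*3.5 = 1.145 + (-0.1498) = 0.9952 V
Rounded to 4 decimal places: E = 0.9952 V

0.9952 V


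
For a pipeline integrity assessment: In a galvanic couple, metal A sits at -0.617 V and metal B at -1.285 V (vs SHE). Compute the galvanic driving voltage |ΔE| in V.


Driving voltage is the absolute potential difference.
|ΔE| = |-0.617 − (-1.285)| = 0.668 V

0.668 V


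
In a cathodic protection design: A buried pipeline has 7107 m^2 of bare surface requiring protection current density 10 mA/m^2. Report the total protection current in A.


I = area * current density, then convert mA → A (÷1000)
I = 7107 * 10 / 1000 = 71.07 A

71.07 A


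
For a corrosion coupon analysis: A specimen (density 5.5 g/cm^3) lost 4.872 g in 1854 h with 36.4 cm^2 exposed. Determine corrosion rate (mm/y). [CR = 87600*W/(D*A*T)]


Apply the mm/y weight-loss relation: CR = 87600 * W / (D * A * T)
Numerator: 87600 * 4.872 = 426787.2
Denominator: 5.5 * 36.4 * 1854 = 371170.8
CR = 426787.2 / 371170.8 = 1.14984 mm/y

1.14984 mm/y


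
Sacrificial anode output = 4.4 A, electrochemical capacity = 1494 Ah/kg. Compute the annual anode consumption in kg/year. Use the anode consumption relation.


Annual consumption = current * hours per year / capacity
Rate = 4.4 * 8760 / 1494 = 25.8 kg/year

25.8 kg/year


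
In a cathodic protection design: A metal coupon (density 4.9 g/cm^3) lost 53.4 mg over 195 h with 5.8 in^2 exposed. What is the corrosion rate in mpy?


Apply the mpy weight-loss relation: CR = 534 * W / (D * A * T)
Numerator: 534 * 53.4 = 28515.6
Denominator: 4.9 * 5.8 * 195 = 5541.9
CR = 28515.6 / 5541.9 = 5.1455 mpy

5.1455 mpy


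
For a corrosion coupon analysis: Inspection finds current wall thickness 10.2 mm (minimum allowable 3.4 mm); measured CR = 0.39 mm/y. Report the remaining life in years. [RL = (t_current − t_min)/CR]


Apply the remaining-life relation: RL = (t_current − t_min) / CR
RL = (10.2 − 3.4) / 0.39 = 6.8 / 0.39 = 17.4 years

17.4 years


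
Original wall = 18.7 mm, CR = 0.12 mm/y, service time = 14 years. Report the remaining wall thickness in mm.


Remaining wall = original − CR × time
t = 18.7 − 0.12*14 = 18.7 − 1.68 = 17.02 mm

17.02 mm


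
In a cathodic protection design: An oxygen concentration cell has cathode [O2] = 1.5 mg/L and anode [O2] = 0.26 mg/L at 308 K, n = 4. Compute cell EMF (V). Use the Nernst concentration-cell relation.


Apply the Nernst concentration-cell relation: E = (RT/nF)*ln(C_cathode/C_anode)
RT/nF = 8.314*308/(4*96485) = 0.006635 V
ln(1.5/0.26) = 1.75254
E = 0.006635 * 1.75254 = 0.01163 V

0.01163 V


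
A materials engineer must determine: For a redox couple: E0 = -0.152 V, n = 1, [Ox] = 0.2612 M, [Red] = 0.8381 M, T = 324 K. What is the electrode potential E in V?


Apply the Nernst equation: E = E0 + (RT/nF)*ln([Ox]/[Red])
Step 1: RT/nF = 8.314*324/(1*96485) = 0.0279187 V
Step 2: [Ox]/[Red] = 0.2612/0.8381 = 0.311657
Step 3: ln(0.311657) = -1.165852
Step 4: correction = 0.0279187 * -1.165852 = -0.0325 V
E = -0.152 + -0.0325 = -0.1845 V

-0.1845 V


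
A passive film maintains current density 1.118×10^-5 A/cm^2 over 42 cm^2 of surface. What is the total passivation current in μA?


I = i_pass * A, then convert A → μA (×10^6)
I = 1.118×10^-5 * 42 * 10^6 = 469.56 μA

469.56 μA


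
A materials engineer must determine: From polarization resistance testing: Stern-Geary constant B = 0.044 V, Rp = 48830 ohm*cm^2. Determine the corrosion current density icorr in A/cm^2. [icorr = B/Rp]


Apply the Stern-Geary relation: icorr = B / Rp
icorr = 0.044 / 48830 = 9.011×10^-7 A/cm^2

9.011×10^-7 A/cm^2


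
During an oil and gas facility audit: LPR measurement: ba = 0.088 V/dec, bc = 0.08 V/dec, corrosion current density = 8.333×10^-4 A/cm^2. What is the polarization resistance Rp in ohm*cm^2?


Apply the Stern-Geary equation: Rp = ba*bc / (2.303*icorr*(ba+bc))
ba*bc = 0.088*0.08 = 0.00704
ba+bc = 0.168; 2.303*icorr*(ba+bc) = 2.303*8.333×10^-4*0.168 = 3.224071×10^-4
Rp = 0.00704 / 3.224071×10^-4 = 21.84 ohm*cm^2

21.84 ohm*cm^2


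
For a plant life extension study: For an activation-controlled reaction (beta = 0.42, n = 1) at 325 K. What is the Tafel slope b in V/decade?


Apply the Tafel slope relation: b = 2.303*R*T/(beta*n*F)
Numerator: 2.303 * 8.314 * 325 = 6222.82
Denominator: 0.42 * 1 * 96485 = 40523.7
b = 6222.82 / 40523.7 = 0.154 V/decade

0.154 V/decade


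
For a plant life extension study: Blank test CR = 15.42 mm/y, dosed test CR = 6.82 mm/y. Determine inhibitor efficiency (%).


Apply the inhibitor-efficiency definition: IE = (CR_blank − CR_inh)/CR_blank × 100
IE = (15.42 − 6.82) / 15.42 × 100
IE = 8.6 / 15.42 × 100 = 55.8 %

55.8 %


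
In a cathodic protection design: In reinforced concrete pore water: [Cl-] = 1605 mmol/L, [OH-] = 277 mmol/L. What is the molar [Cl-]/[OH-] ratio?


Threshold parameter = [Cl-] / [OH-] (molar basis; both in mmol/L, so units cancel)
Ratio = 1605 / 277 = 5.79

5.79


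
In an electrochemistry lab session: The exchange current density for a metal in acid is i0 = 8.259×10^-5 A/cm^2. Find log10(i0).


i0 = 8.259×10^-5 A/cm^2
log10(i0) = -4.083

-4.083


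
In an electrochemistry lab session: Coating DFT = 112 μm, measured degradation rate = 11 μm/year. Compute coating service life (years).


Service life = thickness / degradation rate
Life = 112 / 11 = 10.2 years

10.2 years


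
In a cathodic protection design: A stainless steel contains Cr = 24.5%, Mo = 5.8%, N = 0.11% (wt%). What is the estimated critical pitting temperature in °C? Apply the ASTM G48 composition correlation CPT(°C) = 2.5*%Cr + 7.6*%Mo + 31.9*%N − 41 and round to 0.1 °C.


Apply the ASTM G48 empirical CPT estimate: CPT(°C) = 2.5*%Cr + 7.6*%Mo + 31.9*%N − 41
2.5*24.5 = 61.25; 7.6*5.8 = 44.08; 31.9*0.11 = 3.509
CPT = 61.25 + 44.08 + 3.509 − 41 = 67.839 °C
Rounded to 0.1 °C: CPT ≈ 67.8 °C

67.8 °C


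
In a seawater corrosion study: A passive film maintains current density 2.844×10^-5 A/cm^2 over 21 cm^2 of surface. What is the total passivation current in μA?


I = i_pass * A, then convert A → μA (×10^6)
I = 2.844×10^-5 * 21 * 10^6 = 597.24 μA

597.24 μA


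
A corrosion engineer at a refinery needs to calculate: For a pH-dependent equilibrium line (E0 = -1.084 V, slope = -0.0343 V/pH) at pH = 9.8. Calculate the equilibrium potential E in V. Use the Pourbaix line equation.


Apply the Pourbaix line equation: E = E0 + slope*pH
E = -1.084 + (-0.0343)*9.8 = -1.084 + (-0.33614) = -1.42014 V
Rounded to 3 decimal places: E = -1.420 V

-1.420 V


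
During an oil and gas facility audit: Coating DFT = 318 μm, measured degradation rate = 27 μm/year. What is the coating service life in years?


Service life = thickness / degradation rate
Life = 318 / 27 = 11.8 years

11.8 years


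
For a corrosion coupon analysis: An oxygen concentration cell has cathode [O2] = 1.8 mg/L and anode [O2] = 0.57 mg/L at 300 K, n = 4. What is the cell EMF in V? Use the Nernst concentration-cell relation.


Apply the Nernst concentration-cell relation: E = (RT/nF)*ln(C_cathode/C_anode)
RT/nF = 8.314*300/(4*96485) = 0.00646266 V
ln(1.8/0.57) = 1.14991
E = 0.00646266 * 1.14991 = 0.00743 V

0.00743 V


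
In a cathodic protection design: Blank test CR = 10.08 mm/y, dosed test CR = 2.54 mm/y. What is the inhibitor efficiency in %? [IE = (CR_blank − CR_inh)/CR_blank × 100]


Apply the inhibitor-efficiency definition: IE = (CR_blank − CR_inh)/CR_blank × 100
IE = (10.08 − 2.54) / 10.08 × 100
IE = 7.54 / 10.08 × 100 = 74.8 %

74.8 %


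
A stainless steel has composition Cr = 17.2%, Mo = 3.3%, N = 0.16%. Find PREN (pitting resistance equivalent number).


Apply the PREN formula: PREN = Cr + 3.3*Mo + 16*N
PREN = 17.2 + 3.3*3.3 + 16*0.16
PREN = 17.2 + 10.89 + 2.56 = 30.65

30.65


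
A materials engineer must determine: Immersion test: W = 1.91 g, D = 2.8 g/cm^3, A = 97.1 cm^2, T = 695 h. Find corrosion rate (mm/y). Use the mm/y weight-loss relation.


Apply the mm/y weight-loss relation: CR = 87600 * W / (D * A * T)
Numerator: 87600 * 1.91 = 167316.0
Denominator: 2.8 * 97.1 * 695 = 188956.6
CR = 167316.0 / 188956.6 = 0.885473 mm/y

0.885473 mm/y


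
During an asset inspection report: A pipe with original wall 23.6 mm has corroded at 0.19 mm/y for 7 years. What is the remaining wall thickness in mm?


Remaining wall = original − CR × time
t = 23.6 − 0.19*7 = 23.6 − 1.33 = 22.27 mm

22.27 mm


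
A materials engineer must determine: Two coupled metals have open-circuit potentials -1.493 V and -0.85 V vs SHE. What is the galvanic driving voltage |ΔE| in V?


Driving voltage is the absolute potential difference.
|ΔE| = |-1.493 − (-0.85)| = 0.643 V

0.643 V


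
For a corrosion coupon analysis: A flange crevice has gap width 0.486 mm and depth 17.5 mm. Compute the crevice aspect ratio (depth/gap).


Aspect ratio = depth / gap
Ratio = 17.5 / 0.486 = 36.0

36.0


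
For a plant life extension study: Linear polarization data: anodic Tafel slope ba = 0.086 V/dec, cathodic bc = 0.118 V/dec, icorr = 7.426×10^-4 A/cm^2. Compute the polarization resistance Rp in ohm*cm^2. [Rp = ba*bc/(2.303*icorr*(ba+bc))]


Apply the Stern-Geary equation: Rp = ba*bc / (2.303*icorr*(ba+bc))
ba*bc = 0.086*0.118 = 0.010148
ba+bc = 0.204; 2.303*icorr*(ba+bc) = 2.303*7.426×10^-4*0.204 = 3.4888239×10^-4
Rp = 0.010148 / 3.4888239×10^-4 = 29.09 ohm*cm^2

29.09 ohm*cm^2


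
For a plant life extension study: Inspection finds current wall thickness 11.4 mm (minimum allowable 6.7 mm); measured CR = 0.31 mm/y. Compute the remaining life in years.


Apply the remaining-life relation: RL = (t_current − t_min) / CR
RL = (11.4 − 6.7) / 0.31 = 4.7 / 0.31 = 15.2 years

15.2 years


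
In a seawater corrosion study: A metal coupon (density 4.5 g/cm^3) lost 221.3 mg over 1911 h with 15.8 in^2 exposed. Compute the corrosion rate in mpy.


Apply the mpy weight-loss relation: CR = 534 * W / (D * A * T)
Numerator: 534 * 221.3 = 118174.2
Denominator: 4.5 * 15.8 * 1911 = 135872.1
CR = 118174.2 / 135872.1 = 0.86975 mpy

0.86975 mpy


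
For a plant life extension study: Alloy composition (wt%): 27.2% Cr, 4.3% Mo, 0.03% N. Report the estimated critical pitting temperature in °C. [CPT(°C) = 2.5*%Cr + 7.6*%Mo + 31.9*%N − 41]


Apply the ASTM G48 empirical CPT estimate: CPT(°C) = 2.5*%Cr + 7.6*%Mo + 31.9*%N − 41
2.5*27.2 = 68; 7.6*4.3 = 32.68; 31.9*0.03 = 0.957
CPT = 68 + 32.68 + 0.957 − 41 = 60.637 °C
Rounded to 0.1 °C: CPT ≈ 60.6 °C

60.6 °C


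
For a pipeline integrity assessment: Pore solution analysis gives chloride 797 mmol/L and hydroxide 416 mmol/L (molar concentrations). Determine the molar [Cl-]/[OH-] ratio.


Threshold parameter = [Cl-] / [OH-] (molar basis; both in mmol/L, so units cancel)
Ratio = 797 / 416 = 1.92

1.92


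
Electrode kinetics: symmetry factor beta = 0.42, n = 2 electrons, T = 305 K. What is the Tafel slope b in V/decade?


Apply the Tafel slope relation: b = 2.303*R*T/(beta*n*F)
Numerator: 2.303 * 8.314 * 305 = 5839.88
Denominator: 0.42 * 2 * 96485 = 81047.4
b = 5839.88 / 81047.4 = 0.0721 V/decade

0.0721 V/decade


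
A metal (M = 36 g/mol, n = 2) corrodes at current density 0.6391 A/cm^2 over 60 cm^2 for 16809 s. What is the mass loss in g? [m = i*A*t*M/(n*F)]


Apply Faraday's law: m = i*A*t*M / (n*F)
Total charge passed Q = i*A*t = 0.6391*60*16809 = 644557.914 C
m = Q*M/(n*F) = 644557.914*36/(2*96485) = 120.24711 g

120.24711 g


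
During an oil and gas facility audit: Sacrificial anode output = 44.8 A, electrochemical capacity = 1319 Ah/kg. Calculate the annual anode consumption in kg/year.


Annual consumption = current * hours per year / capacity
Rate = 44.8 * 8760 / 1319 = 297.5 kg/year

297.5 kg/year


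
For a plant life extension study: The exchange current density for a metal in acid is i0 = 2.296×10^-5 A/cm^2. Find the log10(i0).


i0 = 2.296×10^-5 A/cm^2
log10(i0) = -4.639

-4.639


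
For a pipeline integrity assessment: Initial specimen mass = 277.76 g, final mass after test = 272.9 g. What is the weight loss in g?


Weight loss = initial − final
WL = 277.76 − 272.9 = 4.86 g

4.86 g


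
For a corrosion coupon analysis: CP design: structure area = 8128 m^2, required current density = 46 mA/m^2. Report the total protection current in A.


I = area * current density, then convert mA → A (÷1000)
I = 8128 * 46 / 1000 = 373.89 A

373.89 A


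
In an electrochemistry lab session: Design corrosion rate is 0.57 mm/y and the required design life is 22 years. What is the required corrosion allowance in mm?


Corrosion allowance = CR × design life
CA = 0.57 * 22 = 12.54 mm

12.54 mm


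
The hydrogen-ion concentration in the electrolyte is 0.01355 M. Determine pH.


pH = −log10[H+]
pH = −log10(0.01355) = 1.87

1.87


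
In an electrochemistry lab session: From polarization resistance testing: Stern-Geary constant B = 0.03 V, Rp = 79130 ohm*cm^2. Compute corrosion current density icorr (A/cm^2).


Apply the Stern-Geary relation: icorr = B / Rp
icorr = 0.03 / 79130 = 3.791×10^-7 A/cm^2

3.791×10^-7 A/cm^2


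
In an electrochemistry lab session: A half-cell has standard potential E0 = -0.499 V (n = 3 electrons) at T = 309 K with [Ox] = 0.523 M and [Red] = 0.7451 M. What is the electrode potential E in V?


Apply the Nernst equation: E = E0 + (RT/nF)*ln([Ox]/[Red])
Step 1: RT/nF = 8.314*309/(3*96485) = 0.00887539 V
Step 2: [Ox]/[Red] = 0.523/0.7451 = 0.701919
Step 3: ln(0.701919) = -0.353937
Step 4: correction = 0.00887539 * -0.353937 = -0.003 V
E = -0.499 + -0.003 = -0.502 V

-0.502 V


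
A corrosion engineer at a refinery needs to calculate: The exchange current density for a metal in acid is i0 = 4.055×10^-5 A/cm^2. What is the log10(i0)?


i0 = 4.055×10^-5 A/cm^2
log10(i0) = -4.392

-4.392


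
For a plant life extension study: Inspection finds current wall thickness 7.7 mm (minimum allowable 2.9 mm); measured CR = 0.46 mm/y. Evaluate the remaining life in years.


Apply the remaining-life relation: RL = (t_current − t_min) / CR
RL = (7.7 − 2.9) / 0.46 = 4.8 / 0.46 = 10.4 years

10.4 years


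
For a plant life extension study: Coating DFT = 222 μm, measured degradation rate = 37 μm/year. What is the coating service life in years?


Service life = thickness / degradation rate
Life = 222 / 37 = 6.0 years

6.0 years


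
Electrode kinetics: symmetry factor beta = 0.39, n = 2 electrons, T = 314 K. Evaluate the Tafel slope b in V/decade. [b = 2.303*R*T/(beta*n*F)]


Apply the Tafel slope relation: b = 2.303*R*T/(beta*n*F)
Numerator: 2.303 * 8.314 * 314 = 6012.2
Denominator: 0.39 * 2 * 96485 = 75258.3
b = 6012.2 / 75258.3 = 0.08 V/decade

0.08 V/decade


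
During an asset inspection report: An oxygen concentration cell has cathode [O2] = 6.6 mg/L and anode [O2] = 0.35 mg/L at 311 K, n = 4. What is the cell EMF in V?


Apply the Nernst concentration-cell relation: E = (RT/nF)*ln(C_cathode/C_anode)
RT/nF = 8.314*311/(4*96485) = 0.00669963 V
ln(6.6/0.35) = 2.93689
E = 0.00669963 * 2.93689 = 0.01968 V

0.01968 V


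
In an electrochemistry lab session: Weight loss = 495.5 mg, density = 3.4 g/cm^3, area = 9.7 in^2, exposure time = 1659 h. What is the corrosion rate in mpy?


Apply the mpy weight-loss relation: CR = 534 * W / (D * A * T)
Numerator: 534 * 495.5 = 264597.0
Denominator: 3.4 * 9.7 * 1659 = 54713.82
CR = 264597.0 / 54713.82 = 4.83602 mpy

4.83602 mpy
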